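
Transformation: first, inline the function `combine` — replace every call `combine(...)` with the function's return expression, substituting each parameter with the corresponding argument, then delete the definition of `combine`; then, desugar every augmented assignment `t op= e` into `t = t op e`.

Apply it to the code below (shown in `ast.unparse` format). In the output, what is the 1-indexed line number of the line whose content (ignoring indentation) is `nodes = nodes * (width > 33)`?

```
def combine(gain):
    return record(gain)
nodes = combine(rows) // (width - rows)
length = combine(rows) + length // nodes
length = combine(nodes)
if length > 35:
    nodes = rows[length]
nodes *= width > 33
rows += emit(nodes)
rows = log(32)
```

6

Transformed code:
nodes = record(rows) // (width - rows)
length = record(rows) + length // nodes
length = record(nodes)
if length > 35:
    nodes = rows[length]
nodes = nodes * (width > 33)
rows = rows + emit(nodes)
rows = log(32)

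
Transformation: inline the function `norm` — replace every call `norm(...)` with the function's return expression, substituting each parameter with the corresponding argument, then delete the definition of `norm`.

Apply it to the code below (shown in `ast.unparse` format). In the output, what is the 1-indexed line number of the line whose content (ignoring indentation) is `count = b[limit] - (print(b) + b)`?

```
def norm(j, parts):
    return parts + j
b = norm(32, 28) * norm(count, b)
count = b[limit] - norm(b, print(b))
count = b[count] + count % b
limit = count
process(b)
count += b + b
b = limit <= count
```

Transformed code:
b = (28 + 32) * (b + count)
count = b[limit] - (print(b) + b)
count = b[count] + count % b
limit = count
process(b)
count += b + b
b = limit <= count

2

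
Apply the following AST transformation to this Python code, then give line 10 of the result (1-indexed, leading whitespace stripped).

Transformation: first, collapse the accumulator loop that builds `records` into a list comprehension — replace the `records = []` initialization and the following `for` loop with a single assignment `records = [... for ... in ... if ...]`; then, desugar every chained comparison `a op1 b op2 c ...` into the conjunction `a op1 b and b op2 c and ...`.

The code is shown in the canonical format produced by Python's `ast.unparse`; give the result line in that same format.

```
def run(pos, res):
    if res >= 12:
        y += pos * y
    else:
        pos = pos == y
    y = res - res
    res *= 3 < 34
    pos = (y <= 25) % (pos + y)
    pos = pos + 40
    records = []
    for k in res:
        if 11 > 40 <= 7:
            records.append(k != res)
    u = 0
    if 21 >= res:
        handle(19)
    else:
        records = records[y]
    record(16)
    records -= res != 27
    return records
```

records = [k != res for k in res if 11 > 40 and 40 <= 7]

Transformed code:
def run(pos, res):
    if res >= 12:
        y += pos * y
    else:
        pos = pos == y
    y = res - res
    res *= 3 < 34
    pos = (y <= 25) % (pos + y)
    pos = pos + 40
    records = [k != res for k in res if 11 > 40 and 40 <= 7]
    u = 0
    if 21 >= res:
        handle(19)
    else:
        records = records[y]
    record(16)
    records -= res != 27
    return records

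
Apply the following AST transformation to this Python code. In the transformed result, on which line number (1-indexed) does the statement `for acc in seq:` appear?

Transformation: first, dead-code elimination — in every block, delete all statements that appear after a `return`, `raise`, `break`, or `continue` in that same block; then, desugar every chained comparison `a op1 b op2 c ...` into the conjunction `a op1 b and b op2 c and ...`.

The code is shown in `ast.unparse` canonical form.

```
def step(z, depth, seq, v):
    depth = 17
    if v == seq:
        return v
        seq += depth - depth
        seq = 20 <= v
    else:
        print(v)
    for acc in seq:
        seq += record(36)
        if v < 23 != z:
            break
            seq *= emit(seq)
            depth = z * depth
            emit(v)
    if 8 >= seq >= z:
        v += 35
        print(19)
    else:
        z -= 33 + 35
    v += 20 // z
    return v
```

7

Transformed code:
def step(z, depth, seq, v):
    depth = 17
    if v == seq:
        return v
    else:
        print(v)
    for acc in seq:
        seq += record(36)
        if v < 23 and 23 != z:
            break
    if 8 >= seq and seq >= z:
        v += 35
        print(19)
    else:
        z -= 33 + 35
    v += 20 // z
    return v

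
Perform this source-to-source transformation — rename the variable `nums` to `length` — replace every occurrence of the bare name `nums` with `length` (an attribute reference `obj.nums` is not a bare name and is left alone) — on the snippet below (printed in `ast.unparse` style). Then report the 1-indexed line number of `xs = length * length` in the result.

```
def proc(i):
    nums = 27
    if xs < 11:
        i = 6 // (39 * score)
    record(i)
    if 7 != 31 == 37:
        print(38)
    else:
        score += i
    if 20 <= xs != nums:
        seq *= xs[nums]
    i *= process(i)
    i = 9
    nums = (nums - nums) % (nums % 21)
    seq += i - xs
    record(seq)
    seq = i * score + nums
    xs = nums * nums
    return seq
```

18

Transformed code:
def proc(i):
    length = 27
    if xs < 11:
        i = 6 // (39 * score)
    record(i)
    if 7 != 31 == 37:
        print(38)
    else:
        score += i
    if 20 <= xs != length:
        seq *= xs[length]
    i *= process(i)
    i = 9
    length = (length - length) % (length % 21)
    seq += i - xs
    record(seq)
    seq = i * score + length
    xs = length * length
    return seq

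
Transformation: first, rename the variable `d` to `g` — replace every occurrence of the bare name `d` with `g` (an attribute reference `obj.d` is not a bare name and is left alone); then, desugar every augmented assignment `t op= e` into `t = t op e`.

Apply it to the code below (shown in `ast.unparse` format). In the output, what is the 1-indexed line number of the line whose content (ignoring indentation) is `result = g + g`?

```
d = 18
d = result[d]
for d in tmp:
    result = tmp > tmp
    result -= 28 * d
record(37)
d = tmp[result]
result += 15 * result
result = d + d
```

Transformed code:
g = 18
g = result[g]
for g in tmp:
    result = tmp > tmp
    result = result - 28 * g
record(37)
g = tmp[result]
result = result + 15 * result
result = g + g

9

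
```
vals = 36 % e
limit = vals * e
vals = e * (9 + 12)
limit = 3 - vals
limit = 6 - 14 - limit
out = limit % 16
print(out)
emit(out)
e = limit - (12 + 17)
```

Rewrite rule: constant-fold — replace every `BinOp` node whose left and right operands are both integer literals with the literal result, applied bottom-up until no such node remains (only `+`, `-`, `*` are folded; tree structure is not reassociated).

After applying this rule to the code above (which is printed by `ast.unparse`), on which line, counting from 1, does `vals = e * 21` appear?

3

Transformed code:
vals = 36 % e
limit = vals * e
vals = e * 21
limit = 3 - vals
limit = -8 - limit
out = limit % 16
print(out)
emit(out)
e = limit - 29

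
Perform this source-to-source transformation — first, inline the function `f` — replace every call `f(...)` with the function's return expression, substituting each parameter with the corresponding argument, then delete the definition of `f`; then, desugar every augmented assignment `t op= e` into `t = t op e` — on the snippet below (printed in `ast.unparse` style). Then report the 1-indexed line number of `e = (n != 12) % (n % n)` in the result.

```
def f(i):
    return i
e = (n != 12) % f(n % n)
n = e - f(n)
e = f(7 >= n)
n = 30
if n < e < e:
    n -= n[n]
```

Transformed code:
e = (n != 12) % (n % n)
n = e - n
e = 7 >= n
n = 30
if n < e < e:
    n = n - n[n]

1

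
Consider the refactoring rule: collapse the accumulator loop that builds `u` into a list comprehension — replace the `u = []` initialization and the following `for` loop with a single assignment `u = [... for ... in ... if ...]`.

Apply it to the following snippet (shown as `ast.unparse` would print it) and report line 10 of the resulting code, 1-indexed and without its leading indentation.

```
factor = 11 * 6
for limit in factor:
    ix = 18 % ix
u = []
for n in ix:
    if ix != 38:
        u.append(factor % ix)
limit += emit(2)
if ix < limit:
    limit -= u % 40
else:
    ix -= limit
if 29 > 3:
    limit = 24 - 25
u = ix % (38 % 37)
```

if 29 > 3:

Transformed code:
factor = 11 * 6
for limit in factor:
    ix = 18 % ix
u = [factor % ix for n in ix if ix != 38]
limit += emit(2)
if ix < limit:
    limit -= u % 40
else:
    ix -= limit
if 29 > 3:
    limit = 24 - 25
u = ix % (38 % 37)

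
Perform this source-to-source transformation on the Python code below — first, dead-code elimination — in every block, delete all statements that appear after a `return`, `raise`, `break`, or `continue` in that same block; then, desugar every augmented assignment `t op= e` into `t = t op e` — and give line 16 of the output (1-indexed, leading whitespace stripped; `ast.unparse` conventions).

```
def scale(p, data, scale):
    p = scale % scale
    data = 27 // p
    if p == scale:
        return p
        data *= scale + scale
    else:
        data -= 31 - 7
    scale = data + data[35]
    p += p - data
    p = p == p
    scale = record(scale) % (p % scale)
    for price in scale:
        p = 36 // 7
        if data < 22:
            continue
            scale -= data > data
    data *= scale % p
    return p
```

Transformed code:
def scale(p, data, scale):
    p = scale % scale
    data = 27 // p
    if p == scale:
        return p
    else:
        data = data - (31 - 7)
    scale = data + data[35]
    p = p + (p - data)
    p = p == p
    scale = record(scale) % (p % scale)
    for price in scale:
        p = 36 // 7
        if data < 22:
            continue
    data = data * (scale % p)
    return p

data = data * (scale % p)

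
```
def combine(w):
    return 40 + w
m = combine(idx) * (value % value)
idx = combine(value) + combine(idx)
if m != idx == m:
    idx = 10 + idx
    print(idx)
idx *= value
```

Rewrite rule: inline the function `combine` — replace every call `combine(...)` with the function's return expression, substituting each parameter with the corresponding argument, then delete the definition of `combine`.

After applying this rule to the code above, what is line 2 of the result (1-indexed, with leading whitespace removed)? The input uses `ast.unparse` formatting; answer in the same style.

idx = 40 + value + (40 + idx)

Transformed code:
m = (40 + idx) * (value % value)
idx = 40 + value + (40 + idx)
if m != idx == m:
    idx = 10 + idx
    print(idx)
idx *= value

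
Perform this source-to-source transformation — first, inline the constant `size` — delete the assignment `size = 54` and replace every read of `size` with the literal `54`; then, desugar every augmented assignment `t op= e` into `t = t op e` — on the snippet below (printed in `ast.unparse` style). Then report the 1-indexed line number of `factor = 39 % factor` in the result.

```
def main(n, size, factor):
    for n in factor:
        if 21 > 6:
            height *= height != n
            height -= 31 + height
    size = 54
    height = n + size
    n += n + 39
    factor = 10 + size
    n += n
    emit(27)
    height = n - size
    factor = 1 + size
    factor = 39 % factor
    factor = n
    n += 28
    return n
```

13

Transformed code:
def main(n, size, factor):
    for n in factor:
        if 21 > 6:
            height = height * (height != n)
            height = height - (31 + height)
    height = n + 54
    n = n + (n + 39)
    factor = 10 + 54
    n = n + n
    emit(27)
    height = n - 54
    factor = 1 + 54
    factor = 39 % factor
    factor = n
    n = n + 28
    return n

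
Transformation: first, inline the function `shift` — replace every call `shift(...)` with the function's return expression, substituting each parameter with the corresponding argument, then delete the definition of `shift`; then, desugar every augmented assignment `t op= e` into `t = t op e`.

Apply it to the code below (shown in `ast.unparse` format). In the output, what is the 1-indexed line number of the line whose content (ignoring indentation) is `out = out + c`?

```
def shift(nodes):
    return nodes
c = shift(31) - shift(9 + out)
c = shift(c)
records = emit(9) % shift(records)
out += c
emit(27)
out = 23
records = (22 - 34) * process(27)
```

4

Transformed code:
c = 31 - (9 + out)
c = c
records = emit(9) % records
out = out + c
emit(27)
out = 23
records = (22 - 34) * process(27)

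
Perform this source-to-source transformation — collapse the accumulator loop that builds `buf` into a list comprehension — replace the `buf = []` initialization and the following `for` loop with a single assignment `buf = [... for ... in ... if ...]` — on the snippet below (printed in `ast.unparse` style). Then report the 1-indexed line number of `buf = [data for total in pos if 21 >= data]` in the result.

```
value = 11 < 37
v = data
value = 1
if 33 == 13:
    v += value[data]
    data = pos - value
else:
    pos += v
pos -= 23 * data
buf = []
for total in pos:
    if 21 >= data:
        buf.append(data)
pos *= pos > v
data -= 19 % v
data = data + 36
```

Transformed code:
value = 11 < 37
v = data
value = 1
if 33 == 13:
    v += value[data]
    data = pos - value
else:
    pos += v
pos -= 23 * data
buf = [data for total in pos if 21 >= data]
pos *= pos > v
data -= 19 % v
data = data + 36

10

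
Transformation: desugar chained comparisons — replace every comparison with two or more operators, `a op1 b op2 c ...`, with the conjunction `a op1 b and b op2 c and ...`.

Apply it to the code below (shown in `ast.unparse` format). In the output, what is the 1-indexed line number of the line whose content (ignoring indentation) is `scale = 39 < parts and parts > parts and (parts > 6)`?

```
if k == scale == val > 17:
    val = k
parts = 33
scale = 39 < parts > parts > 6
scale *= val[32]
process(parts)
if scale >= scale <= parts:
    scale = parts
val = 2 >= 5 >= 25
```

Transformed code:
if k == scale and scale == val and (val > 17):
    val = k
parts = 33
scale = 39 < parts and parts > parts and (parts > 6)
scale *= val[32]
process(parts)
if scale >= scale and scale <= parts:
    scale = parts
val = 2 >= 5 and 5 >= 25

4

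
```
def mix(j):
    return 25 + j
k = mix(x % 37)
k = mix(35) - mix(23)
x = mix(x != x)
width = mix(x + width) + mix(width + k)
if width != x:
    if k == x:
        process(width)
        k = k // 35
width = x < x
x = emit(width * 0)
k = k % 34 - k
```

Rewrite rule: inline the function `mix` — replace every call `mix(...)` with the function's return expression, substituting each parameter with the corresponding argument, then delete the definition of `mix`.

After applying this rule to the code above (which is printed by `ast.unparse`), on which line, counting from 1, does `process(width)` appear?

7

Transformed code:
k = 25 + x % 37
k = 25 + 35 - (25 + 23)
x = 25 + (x != x)
width = 25 + (x + width) + (25 + (width + k))
if width != x:
    if k == x:
        process(width)
        k = k // 35
width = x < x
x = emit(width * 0)
k = k % 34 - k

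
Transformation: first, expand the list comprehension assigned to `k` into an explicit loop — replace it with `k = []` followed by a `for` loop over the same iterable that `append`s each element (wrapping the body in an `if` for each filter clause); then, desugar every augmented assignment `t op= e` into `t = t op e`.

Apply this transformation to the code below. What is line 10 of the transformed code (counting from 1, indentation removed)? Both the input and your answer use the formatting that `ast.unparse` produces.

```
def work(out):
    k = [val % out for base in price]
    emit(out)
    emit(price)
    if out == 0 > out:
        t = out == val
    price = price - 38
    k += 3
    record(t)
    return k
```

k = k + 3

Transformed code:
def work(out):
    k = []
    for base in price:
        k.append(val % out)
    emit(out)
    emit(price)
    if out == 0 > out:
        t = out == val
    price = price - 38
    k = k + 3
    record(t)
    return k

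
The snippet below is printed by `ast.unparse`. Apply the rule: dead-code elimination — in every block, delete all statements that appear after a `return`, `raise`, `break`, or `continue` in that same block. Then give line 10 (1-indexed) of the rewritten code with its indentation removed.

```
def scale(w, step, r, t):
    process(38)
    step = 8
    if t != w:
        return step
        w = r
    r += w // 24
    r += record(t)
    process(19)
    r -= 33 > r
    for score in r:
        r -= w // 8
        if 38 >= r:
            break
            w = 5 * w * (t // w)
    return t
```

for score in r:

Transformed code:
def scale(w, step, r, t):
    process(38)
    step = 8
    if t != w:
        return step
    r += w // 24
    r += record(t)
    process(19)
    r -= 33 > r
    for score in r:
        r -= w // 8
        if 38 >= r:
            break
    return t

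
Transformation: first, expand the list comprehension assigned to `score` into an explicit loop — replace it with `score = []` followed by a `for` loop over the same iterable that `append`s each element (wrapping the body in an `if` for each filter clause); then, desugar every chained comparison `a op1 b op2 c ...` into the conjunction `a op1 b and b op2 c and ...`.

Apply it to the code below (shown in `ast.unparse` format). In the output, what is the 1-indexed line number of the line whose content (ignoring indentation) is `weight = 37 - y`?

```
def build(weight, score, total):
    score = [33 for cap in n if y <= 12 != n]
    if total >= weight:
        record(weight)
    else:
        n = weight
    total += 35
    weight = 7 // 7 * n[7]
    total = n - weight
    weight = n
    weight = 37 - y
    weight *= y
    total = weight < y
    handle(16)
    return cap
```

14

Transformed code:
def build(weight, score, total):
    score = []
    for cap in n:
        if y <= 12 and 12 != n:
            score.append(33)
    if total >= weight:
        record(weight)
    else:
        n = weight
    total += 35
    weight = 7 // 7 * n[7]
    total = n - weight
    weight = n
    weight = 37 - y
    weight *= y
    total = weight < y
    handle(16)
    return cap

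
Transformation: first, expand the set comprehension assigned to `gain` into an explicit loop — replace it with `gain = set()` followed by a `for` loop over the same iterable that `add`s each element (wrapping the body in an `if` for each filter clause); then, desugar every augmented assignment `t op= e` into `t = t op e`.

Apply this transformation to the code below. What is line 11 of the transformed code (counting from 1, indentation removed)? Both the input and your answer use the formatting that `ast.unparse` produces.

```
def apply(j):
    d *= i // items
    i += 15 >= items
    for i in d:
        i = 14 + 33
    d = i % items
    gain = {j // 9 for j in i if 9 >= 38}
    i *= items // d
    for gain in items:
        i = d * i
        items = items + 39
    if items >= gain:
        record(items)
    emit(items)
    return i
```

Transformed code:
def apply(j):
    d = d * (i // items)
    i = i + (15 >= items)
    for i in d:
        i = 14 + 33
    d = i % items
    gain = set()
    for j in i:
        if 9 >= 38:
            gain.add(j // 9)
    i = i * (items // d)
    for gain in items:
        i = d * i
        items = items + 39
    if items >= gain:
        record(items)
    emit(items)
    return i

i = i * (items // d)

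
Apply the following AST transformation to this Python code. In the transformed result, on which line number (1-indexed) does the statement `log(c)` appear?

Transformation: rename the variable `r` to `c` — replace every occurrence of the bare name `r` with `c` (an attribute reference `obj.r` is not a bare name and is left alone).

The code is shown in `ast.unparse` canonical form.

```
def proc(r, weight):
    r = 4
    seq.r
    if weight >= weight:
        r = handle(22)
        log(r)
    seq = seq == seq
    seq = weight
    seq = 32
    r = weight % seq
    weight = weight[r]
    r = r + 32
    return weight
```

6

Transformed code:
def proc(c, weight):
    c = 4
    seq.r
    if weight >= weight:
        c = handle(22)
        log(c)
    seq = seq == seq
    seq = weight
    seq = 32
    c = weight % seq
    weight = weight[c]
    c = c + 32
    return weight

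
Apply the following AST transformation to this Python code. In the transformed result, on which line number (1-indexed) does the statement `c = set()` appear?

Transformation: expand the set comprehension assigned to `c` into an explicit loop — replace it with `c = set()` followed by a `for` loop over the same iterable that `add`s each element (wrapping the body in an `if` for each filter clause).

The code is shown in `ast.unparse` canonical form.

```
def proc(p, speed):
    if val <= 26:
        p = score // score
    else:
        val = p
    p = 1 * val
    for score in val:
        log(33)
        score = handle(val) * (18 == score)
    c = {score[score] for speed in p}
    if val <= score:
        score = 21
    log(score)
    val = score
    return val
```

Transformed code:
def proc(p, speed):
    if val <= 26:
        p = score // score
    else:
        val = p
    p = 1 * val
    for score in val:
        log(33)
        score = handle(val) * (18 == score)
    c = set()
    for speed in p:
        c.add(score[score])
    if val <= score:
        score = 21
    log(score)
    val = score
    return val

10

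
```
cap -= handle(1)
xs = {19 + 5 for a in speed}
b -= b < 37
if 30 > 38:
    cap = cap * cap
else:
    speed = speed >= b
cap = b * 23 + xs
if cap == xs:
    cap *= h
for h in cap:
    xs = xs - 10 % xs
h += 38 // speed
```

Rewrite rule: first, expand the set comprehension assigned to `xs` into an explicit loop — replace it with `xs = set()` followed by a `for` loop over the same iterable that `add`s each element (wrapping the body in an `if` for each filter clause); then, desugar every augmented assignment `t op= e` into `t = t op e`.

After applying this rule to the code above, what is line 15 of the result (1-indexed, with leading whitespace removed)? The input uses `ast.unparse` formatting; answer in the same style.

h = h + 38 // speed

Transformed code:
cap = cap - handle(1)
xs = set()
for a in speed:
    xs.add(19 + 5)
b = b - (b < 37)
if 30 > 38:
    cap = cap * cap
else:
    speed = speed >= b
cap = b * 23 + xs
if cap == xs:
    cap = cap * h
for h in cap:
    xs = xs - 10 % xs
h = h + 38 // speed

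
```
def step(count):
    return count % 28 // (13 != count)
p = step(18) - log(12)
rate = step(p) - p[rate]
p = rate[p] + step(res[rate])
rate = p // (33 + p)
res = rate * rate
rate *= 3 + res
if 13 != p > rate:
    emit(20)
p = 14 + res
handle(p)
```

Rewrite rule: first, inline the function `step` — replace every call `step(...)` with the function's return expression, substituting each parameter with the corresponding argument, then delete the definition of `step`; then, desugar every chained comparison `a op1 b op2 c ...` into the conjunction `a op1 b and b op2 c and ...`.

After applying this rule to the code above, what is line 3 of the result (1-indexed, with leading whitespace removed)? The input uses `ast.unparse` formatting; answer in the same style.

p = rate[p] + res[rate] % 28 // (13 != res[rate])

Transformed code:
p = 18 % 28 // (13 != 18) - log(12)
rate = p % 28 // (13 != p) - p[rate]
p = rate[p] + res[rate] % 28 // (13 != res[rate])
rate = p // (33 + p)
res = rate * rate
rate *= 3 + res
if 13 != p and p > rate:
    emit(20)
p = 14 + res
handle(p)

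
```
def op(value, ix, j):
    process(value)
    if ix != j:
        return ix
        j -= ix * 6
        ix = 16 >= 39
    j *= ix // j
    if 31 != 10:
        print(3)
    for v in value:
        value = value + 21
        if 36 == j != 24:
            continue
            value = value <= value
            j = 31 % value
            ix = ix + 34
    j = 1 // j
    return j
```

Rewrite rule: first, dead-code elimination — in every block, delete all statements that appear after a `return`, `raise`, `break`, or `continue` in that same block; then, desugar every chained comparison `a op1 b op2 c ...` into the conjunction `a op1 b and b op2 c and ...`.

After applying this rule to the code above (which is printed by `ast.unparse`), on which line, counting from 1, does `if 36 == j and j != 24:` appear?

Transformed code:
def op(value, ix, j):
    process(value)
    if ix != j:
        return ix
    j *= ix // j
    if 31 != 10:
        print(3)
    for v in value:
        value = value + 21
        if 36 == j and j != 24:
            continue
    j = 1 // j
    return j

10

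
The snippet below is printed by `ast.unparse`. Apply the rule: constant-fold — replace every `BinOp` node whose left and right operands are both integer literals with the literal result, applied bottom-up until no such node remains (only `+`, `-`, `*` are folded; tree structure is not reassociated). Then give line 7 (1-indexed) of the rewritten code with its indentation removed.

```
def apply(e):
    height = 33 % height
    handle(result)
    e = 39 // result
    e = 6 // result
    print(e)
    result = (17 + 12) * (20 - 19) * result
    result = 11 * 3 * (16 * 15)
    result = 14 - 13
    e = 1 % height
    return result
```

result = 29 * result

Transformed code:
def apply(e):
    height = 33 % height
    handle(result)
    e = 39 // result
    e = 6 // result
    print(e)
    result = 29 * result
    result = 7920
    result = 1
    e = 1 % height
    return result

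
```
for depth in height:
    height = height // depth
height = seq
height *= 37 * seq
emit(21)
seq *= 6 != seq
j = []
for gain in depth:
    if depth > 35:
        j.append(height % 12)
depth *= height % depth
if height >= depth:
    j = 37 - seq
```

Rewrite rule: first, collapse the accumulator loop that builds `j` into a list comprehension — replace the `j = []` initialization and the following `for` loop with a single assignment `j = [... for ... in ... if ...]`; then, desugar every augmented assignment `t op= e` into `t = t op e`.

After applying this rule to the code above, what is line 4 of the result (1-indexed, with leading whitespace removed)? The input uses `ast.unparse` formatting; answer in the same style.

Transformed code:
for depth in height:
    height = height // depth
height = seq
height = height * (37 * seq)
emit(21)
seq = seq * (6 != seq)
j = [height % 12 for gain in depth if depth > 35]
depth = depth * (height % depth)
if height >= depth:
    j = 37 - seq

height = height * (37 * seq)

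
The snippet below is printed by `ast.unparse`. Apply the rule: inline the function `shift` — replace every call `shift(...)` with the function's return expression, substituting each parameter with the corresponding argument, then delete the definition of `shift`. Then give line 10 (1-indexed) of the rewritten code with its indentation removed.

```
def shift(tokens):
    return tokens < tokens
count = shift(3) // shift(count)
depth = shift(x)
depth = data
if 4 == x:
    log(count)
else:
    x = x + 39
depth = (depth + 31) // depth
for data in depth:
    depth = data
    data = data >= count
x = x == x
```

depth = data

Transformed code:
count = (3 < 3) // (count < count)
depth = x < x
depth = data
if 4 == x:
    log(count)
else:
    x = x + 39
depth = (depth + 31) // depth
for data in depth:
    depth = data
    data = data >= count
x = x == x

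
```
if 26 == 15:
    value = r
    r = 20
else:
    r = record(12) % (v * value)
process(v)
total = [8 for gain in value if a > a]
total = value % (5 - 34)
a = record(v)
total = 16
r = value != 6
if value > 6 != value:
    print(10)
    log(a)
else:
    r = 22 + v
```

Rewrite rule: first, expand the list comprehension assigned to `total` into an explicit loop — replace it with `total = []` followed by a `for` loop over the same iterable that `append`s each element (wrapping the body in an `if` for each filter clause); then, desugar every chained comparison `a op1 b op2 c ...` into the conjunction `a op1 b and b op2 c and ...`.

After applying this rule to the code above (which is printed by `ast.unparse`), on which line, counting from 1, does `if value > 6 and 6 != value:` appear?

15

Transformed code:
if 26 == 15:
    value = r
    r = 20
else:
    r = record(12) % (v * value)
process(v)
total = []
for gain in value:
    if a > a:
        total.append(8)
total = value % (5 - 34)
a = record(v)
total = 16
r = value != 6
if value > 6 and 6 != value:
    print(10)
    log(a)
else:
    r = 22 + v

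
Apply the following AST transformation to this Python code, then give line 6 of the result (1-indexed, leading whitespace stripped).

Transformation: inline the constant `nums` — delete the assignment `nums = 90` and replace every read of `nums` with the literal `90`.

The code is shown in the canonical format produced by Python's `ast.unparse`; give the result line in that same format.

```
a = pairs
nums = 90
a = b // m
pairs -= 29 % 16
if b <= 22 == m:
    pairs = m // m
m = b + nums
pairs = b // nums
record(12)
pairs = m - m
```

m = b + 90

Transformed code:
a = pairs
a = b // m
pairs -= 29 % 16
if b <= 22 == m:
    pairs = m // m
m = b + 90
pairs = b // 90
record(12)
pairs = m - m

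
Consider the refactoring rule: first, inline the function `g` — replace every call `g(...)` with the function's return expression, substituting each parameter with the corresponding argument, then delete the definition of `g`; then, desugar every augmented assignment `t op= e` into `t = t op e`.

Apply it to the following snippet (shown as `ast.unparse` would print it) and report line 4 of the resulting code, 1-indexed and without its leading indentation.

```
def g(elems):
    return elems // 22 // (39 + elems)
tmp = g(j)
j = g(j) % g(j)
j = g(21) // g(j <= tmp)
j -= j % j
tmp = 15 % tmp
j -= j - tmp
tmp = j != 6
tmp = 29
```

Transformed code:
tmp = j // 22 // (39 + j)
j = j // 22 // (39 + j) % (j // 22 // (39 + j))
j = 21 // 22 // (39 + 21) // ((j <= tmp) // 22 // (39 + (j <= tmp)))
j = j - j % j
tmp = 15 % tmp
j = j - (j - tmp)
tmp = j != 6
tmp = 29

j = j - j % j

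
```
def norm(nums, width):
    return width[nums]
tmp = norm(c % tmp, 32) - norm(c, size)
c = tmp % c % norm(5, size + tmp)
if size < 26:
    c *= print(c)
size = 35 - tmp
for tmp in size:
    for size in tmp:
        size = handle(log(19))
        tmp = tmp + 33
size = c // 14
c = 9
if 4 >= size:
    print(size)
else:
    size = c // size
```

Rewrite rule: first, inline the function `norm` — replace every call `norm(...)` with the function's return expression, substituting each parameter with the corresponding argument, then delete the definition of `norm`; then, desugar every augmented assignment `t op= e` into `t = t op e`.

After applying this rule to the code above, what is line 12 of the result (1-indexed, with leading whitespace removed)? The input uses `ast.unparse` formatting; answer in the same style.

if 4 >= size:

Transformed code:
tmp = 32[c % tmp] - size[c]
c = tmp % c % (size + tmp)[5]
if size < 26:
    c = c * print(c)
size = 35 - tmp
for tmp in size:
    for size in tmp:
        size = handle(log(19))
        tmp = tmp + 33
size = c // 14
c = 9
if 4 >= size:
    print(size)
else:
    size = c // size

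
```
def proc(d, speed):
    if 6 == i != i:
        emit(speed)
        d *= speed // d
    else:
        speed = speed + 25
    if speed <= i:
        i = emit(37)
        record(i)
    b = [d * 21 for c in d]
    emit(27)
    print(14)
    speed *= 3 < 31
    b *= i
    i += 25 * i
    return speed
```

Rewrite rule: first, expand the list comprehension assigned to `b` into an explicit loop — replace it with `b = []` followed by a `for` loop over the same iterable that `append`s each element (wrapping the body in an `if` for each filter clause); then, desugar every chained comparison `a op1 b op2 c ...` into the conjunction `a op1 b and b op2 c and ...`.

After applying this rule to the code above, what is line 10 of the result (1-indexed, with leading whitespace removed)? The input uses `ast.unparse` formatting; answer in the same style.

b = []

Transformed code:
def proc(d, speed):
    if 6 == i and i != i:
        emit(speed)
        d *= speed // d
    else:
        speed = speed + 25
    if speed <= i:
        i = emit(37)
        record(i)
    b = []
    for c in d:
        b.append(d * 21)
    emit(27)
    print(14)
    speed *= 3 < 31
    b *= i
    i += 25 * i
    return speed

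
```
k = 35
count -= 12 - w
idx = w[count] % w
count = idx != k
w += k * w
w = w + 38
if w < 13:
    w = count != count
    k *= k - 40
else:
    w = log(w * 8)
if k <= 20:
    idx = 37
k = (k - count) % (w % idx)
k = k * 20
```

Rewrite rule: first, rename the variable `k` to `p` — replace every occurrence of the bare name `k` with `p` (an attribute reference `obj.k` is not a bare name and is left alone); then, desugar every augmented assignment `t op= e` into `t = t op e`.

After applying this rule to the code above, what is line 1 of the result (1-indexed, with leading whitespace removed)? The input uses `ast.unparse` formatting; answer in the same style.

Transformed code:
p = 35
count = count - (12 - w)
idx = w[count] % w
count = idx != p
w = w + p * w
w = w + 38
if w < 13:
    w = count != count
    p = p * (p - 40)
else:
    w = log(w * 8)
if p <= 20:
    idx = 37
p = (p - count) % (w % idx)
p = p * 20

p = 35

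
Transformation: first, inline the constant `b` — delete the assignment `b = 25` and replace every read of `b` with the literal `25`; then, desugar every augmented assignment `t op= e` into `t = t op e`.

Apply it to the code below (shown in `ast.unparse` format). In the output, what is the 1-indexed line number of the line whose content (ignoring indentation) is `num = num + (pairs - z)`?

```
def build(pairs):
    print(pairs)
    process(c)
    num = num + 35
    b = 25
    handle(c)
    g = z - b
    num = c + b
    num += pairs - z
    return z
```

Transformed code:
def build(pairs):
    print(pairs)
    process(c)
    num = num + 35
    handle(c)
    g = z - 25
    num = c + 25
    num = num + (pairs - z)
    return z

8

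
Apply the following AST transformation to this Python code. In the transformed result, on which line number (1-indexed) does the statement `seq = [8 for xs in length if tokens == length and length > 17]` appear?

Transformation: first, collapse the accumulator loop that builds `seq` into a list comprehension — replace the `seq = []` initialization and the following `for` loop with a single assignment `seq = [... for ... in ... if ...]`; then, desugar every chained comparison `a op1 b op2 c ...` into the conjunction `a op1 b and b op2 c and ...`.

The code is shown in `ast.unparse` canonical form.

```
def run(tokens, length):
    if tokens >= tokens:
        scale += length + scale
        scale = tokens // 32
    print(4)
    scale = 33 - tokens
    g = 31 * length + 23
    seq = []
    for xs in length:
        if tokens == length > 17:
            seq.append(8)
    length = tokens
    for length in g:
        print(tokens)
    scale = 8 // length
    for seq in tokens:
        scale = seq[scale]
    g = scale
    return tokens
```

Transformed code:
def run(tokens, length):
    if tokens >= tokens:
        scale += length + scale
        scale = tokens // 32
    print(4)
    scale = 33 - tokens
    g = 31 * length + 23
    seq = [8 for xs in length if tokens == length and length > 17]
    length = tokens
    for length in g:
        print(tokens)
    scale = 8 // length
    for seq in tokens:
        scale = seq[scale]
    g = scale
    return tokens

8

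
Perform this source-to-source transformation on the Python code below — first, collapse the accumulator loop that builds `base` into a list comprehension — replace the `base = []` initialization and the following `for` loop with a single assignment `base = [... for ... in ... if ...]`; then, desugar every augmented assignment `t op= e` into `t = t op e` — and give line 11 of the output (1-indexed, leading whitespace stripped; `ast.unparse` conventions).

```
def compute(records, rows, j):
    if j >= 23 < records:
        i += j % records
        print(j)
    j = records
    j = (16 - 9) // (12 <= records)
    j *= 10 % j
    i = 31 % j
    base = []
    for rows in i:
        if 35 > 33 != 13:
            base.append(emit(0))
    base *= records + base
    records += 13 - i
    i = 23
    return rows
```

records = records + (13 - i)

Transformed code:
def compute(records, rows, j):
    if j >= 23 < records:
        i = i + j % records
        print(j)
    j = records
    j = (16 - 9) // (12 <= records)
    j = j * (10 % j)
    i = 31 % j
    base = [emit(0) for rows in i if 35 > 33 != 13]
    base = base * (records + base)
    records = records + (13 - i)
    i = 23
    return rows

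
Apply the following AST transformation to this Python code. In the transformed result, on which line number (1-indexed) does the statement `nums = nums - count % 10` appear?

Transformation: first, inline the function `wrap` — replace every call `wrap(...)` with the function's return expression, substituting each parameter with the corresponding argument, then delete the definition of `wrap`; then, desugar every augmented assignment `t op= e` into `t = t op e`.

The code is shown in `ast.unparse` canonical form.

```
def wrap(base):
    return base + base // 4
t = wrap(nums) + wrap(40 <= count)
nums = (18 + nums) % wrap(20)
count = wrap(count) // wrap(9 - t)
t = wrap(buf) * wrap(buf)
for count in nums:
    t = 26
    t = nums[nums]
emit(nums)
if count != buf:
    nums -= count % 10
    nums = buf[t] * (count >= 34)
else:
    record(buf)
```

Transformed code:
t = nums + nums // 4 + ((40 <= count) + (40 <= count) // 4)
nums = (18 + nums) % (20 + 20 // 4)
count = (count + count // 4) // (9 - t + (9 - t) // 4)
t = (buf + buf // 4) * (buf + buf // 4)
for count in nums:
    t = 26
    t = nums[nums]
emit(nums)
if count != buf:
    nums = nums - count % 10
    nums = buf[t] * (count >= 34)
else:
    record(buf)

10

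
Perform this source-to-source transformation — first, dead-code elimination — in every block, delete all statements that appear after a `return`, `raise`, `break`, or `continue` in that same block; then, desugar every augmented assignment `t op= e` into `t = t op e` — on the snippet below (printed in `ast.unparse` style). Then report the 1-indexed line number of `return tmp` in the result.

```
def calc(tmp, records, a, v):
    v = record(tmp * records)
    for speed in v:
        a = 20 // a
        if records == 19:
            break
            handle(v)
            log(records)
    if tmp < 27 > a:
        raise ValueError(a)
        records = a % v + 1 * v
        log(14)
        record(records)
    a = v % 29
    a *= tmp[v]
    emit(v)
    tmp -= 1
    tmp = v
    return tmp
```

Transformed code:
def calc(tmp, records, a, v):
    v = record(tmp * records)
    for speed in v:
        a = 20 // a
        if records == 19:
            break
    if tmp < 27 > a:
        raise ValueError(a)
    a = v % 29
    a = a * tmp[v]
    emit(v)
    tmp = tmp - 1
    tmp = v
    return tmp

14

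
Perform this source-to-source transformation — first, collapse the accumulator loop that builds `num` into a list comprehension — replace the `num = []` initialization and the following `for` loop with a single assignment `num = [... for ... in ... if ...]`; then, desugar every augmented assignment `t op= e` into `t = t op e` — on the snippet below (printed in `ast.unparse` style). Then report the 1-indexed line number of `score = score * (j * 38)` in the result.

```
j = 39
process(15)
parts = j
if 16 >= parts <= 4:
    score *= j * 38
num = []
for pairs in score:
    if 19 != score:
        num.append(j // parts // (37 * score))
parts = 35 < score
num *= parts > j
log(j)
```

5

Transformed code:
j = 39
process(15)
parts = j
if 16 >= parts <= 4:
    score = score * (j * 38)
num = [j // parts // (37 * score) for pairs in score if 19 != score]
parts = 35 < score
num = num * (parts > j)
log(j)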